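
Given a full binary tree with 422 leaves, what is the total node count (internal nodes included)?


Leaf nodes (terminals): 422
Internal nodes = n - 1 = 422 - 1 = 421
Total = leaves + internal = 422 + 421 = 843

843


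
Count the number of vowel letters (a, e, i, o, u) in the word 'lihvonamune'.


Scanning each character of 'lihvonamune':
  Position 1: 'l' -> consonant (running count: 0)
  Position 2: 'i' -> vowel (running count: 1)
  Position 3: 'h' -> consonant (running count: 1)
  Position 4: 'v' -> consonant (running count: 1)
  Position 5: 'o' -> vowel (running count: 2)
  Position 6: 'n' -> consonant (running count: 2)
  Position 7: 'a' -> vowel (running count: 3)
  Position 8: 'm' -> consonant (running count: 3)
  Position 9: 'u' -> vowel (running count: 4)
  Position 10: 'n' -> consonant (running count: 4)
  Position 11: 'e' -> vowel (running count: 5)
Total vowels: 5

5


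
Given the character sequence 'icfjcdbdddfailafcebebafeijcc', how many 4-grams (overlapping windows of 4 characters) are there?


String 'icfjcdbdddfailafcebebafeijcc' has length L = 28.
Number of overlapping n-grams = L - n + 1
Substituting: 28 - 4 + 1 = 25

25


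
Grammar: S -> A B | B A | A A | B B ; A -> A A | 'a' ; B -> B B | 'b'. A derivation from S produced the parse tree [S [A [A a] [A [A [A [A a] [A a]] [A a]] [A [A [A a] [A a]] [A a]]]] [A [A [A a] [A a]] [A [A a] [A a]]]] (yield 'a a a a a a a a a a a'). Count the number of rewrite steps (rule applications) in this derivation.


Every bracketed nonterminal node [X ...] in the tree is produced by exactly one rule application.
Reading the tree off as a leftmost derivation:
  Step 1: S  =>  A A   (applied S -> A A)
  Step 2: A A  =>  A A A   (applied A -> A A)
  Step 3: A A A  =>  a A A   (applied A -> a)
  Step 4: a A A  =>  a A A A   (applied A -> A A)
  Step 5: a A A A  =>  a A A A A   (applied A -> A A)
  Step 6: a A A A A  =>  a A A A A A   (applied A -> A A)
  Step 7: a A A A A A  =>  a a A A A A   (applied A -> a)
  Step 8: a a A A A A  =>  a a a A A A   (applied A -> a)
  Step 9: a a a A A A  =>  a a a a A A   (applied A -> a)
  Step 10: a a a a A A  =>  a a a a A A A   (applied A -> A A)
  Step 11: a a a a A A A  =>  a a a a A A A A   (applied A -> A A)
  Step 12: a a a a A A A A  =>  a a a a a A A A   (applied A -> a)
  Step 13: a a a a a A A A  =>  a a a a a a A A   (applied A -> a)
  Step 14: a a a a a a A A  =>  a a a a a a a A   (applied A -> a)
  Step 15: a a a a a a a A  =>  a a a a a a a A A   (applied A -> A A)
  Step 16: a a a a a a a A A  =>  a a a a a a a A A A   (applied A -> A A)
  Step 17: a a a a a a a A A A  =>  a a a a a a a a A A   (applied A -> a)
  Step 18: a a a a a a a a A A  =>  a a a a a a a a a A   (applied A -> a)
  Step 19: a a a a a a a a a A  =>  a a a a a a a a a A A   (applied A -> A A)
  Step 20: a a a a a a a a a A A  =>  a a a a a a a a a a A   (applied A -> a)
  Step 21: a a a a a a a a a a A  =>  a a a a a a a a a a a   (applied A -> a)
Final yield: a a a a a a a a a a a
Total rewrite steps: 21

21


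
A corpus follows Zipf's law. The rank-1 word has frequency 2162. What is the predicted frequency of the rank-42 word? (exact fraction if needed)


Zipf's law: freq(rank) = f1 / rank
f1 = 2162, rank = 42
freq = 2162 / 42
GCD(2162, 42) = 2
Simplified: 1081/21

1081/21


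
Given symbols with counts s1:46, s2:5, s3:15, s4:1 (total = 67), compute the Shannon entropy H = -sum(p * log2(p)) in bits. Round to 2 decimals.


Computing entropy H = -sum(p_i * log2(p_i)):
  s1: p = 46/67 = 0.6866, -p*log2(p) = 0.3725
  s2: p = 5/67 = 0.0746, -p*log2(p) = 0.2794
  s3: p = 15/67 = 0.2239, -p*log2(p) = 0.4834
  s4: p = 1/67 = 0.0149, -p*log2(p) = 0.0905
H = sum of terms = 1.2258
Rounded to 2 decimals: 1.23

1.23


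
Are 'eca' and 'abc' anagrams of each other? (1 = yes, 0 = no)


Sort characters of 'eca': 'ace'
Sort characters of 'abc': 'abc'
Sorted forms differ -> they are NOT anagrams
Result: 0

0


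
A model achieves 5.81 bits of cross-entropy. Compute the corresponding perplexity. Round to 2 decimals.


Perplexity formula: PP = 2^H
H = 5.81
PP = 2^5.81
Decompose: 2^5.81 = 2^5 * 2^0.81
2^5 = 32, 2^0.81 ~ 1.7532114
PP ~ 32 * 1.7532114 = 56.1027648
Rounded to 2 decimals: 56.10

56.10


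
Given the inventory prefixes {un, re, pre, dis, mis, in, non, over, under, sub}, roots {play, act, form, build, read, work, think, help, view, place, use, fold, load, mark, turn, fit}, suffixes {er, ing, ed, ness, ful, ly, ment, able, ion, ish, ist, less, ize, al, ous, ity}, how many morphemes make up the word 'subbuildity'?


Segmenting 'subbuildity' against the inventory:
  'sub' -> prefix (morpheme 1)
  'build' -> root (morpheme 2)
  'ity' -> suffix (morpheme 3)
Total morphemes: 3

3


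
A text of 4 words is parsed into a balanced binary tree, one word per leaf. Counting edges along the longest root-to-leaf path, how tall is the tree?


In a balanced binary tree with n leaves the deepest leaf is ceil(log2(n)) edges below the root.
log2(4) = 2.0000
ceil(2.0000) = 2
height (edges) = 2

2


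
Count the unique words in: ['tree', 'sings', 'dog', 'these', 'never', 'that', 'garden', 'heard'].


Listing all tokens and tracking unique types:
  Token 1: 'tree' -> NEW (unique so far: 1)
  Token 2: 'sings' -> NEW (unique so far: 2)
  Token 3: 'dog' -> NEW (unique so far: 3)
  Token 4: 'these' -> NEW (unique so far: 4)
  Token 5: 'never' -> NEW (unique so far: 5)
  Token 6: 'that' -> NEW (unique so far: 6)
  Token 7: 'garden' -> NEW (unique so far: 7)
  Token 8: 'heard' -> NEW (unique so far: 8)
Unique types: ('dog', 'garden', 'heard', 'never', 'sings', 'that', 'these', 'tree')
Vocabulary size: 8

8


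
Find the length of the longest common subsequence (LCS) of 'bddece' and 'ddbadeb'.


DP table for LCS of 'bddece' and 'ddbadeb':
       d  d  b  a  d  e  b
    0  0  0  0  0  0  0  0
  b 0  0  0  1  1  1  1  1
  d 0  1  1  1  1  2  2  2
  d 0  1  2  2  2  2  2  2
  e 0  1  2  2  2  2  3  3
  c 0  1  2  2  2  2  3  3
  e 0  1  2  2  2  2  3  3
LCS: 'bde'
LCS length = 3

3


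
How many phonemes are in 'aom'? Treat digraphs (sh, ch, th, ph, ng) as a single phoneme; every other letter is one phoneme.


Parsing 'aom' greedily, digraphs first:
  'a' -> vowel phoneme (phonemes so far: 1)
  'o' -> vowel phoneme (phonemes so far: 2)
  'm' -> consonant phoneme (phonemes so far: 3)
Total phonemes: 3

3


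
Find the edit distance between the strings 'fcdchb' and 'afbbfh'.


Building DP table for s1='fcdchb' (len 6) and s2='afbbfh' (len 6):
       a  f  b  b  f  h
    0  1  2  3  4  5  6
  f 1  1  1  2  3  4  5
  c 2  2  2  2  3  4  5
  d 3  3  3  3  3  4  5
  c 4  4  4  4  4  4  5
  h 5  5  5  5  5  5  4
  b 6  6  6  5  5  6  5
Edit distance = dp[6][6] = 5

5


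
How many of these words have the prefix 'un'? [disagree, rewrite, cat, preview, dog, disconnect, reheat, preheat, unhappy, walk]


Checking each word for prefix 'un':
  'disagree' -> no (count: 0)
  'rewrite' -> no (count: 0)
  'cat' -> no (count: 0)
  'preview' -> no (count: 0)
  'dog' -> no (count: 0)
  'disconnect' -> no (count: 0)
  'reheat' -> no (count: 0)
  'preheat' -> no (count: 0)
  'unhappy' -> YES, starts with 'un' (count: 1)
  'walk' -> no (count: 1)
Total with prefix 'un': 1

1


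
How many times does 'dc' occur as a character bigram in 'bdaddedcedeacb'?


Scanning 'bdaddedcedeacb' for bigram 'dc':
  Position 0: 'bd' -> no
  Position 1: 'da' -> no
  Position 2: 'ad' -> no
  Position 3: 'dd' -> no
  Position 4: 'de' -> no
  Position 5: 'ed' -> no
  Position 6: 'dc' -> MATCH
  Position 7: 'ce' -> no
  Position 8: 'ed' -> no
  Position 9: 'de' -> no
  Position 10: 'ea' -> no
  Position 11: 'ac' -> no
  Position 12: 'cb' -> no
Total matches: 1

1


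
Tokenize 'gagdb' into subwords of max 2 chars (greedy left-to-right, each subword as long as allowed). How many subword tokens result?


'gagdb' has 5 characters.
Chunking with max size 2:
  Chunk 1: 'ga' (positions 0-1)
  Chunk 2: 'gd' (positions 2-3)
  Chunk 3: 'b' (positions 4-4)
Total chunks: ceil(5 / 2) = 3

3


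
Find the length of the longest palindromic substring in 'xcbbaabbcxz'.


Scanning 'xcbbaabbcxz' for palindromic substrings.
Substring at positions 0-9: 'xcbbaabbcx'.
Check: reverse('xcbbaabbcx') = 'xcbbaabbcx' -> palindrome confirmed.
Neighbouring characters ('-' / 'z') break symmetry, so it cannot extend further.
No longer palindromic substring exists; longest length = 10

10


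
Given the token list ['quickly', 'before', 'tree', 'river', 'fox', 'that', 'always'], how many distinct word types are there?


Listing all tokens and tracking unique types:
  Token 1: 'quickly' -> NEW (unique so far: 1)
  Token 2: 'before' -> NEW (unique so far: 2)
  Token 3: 'tree' -> NEW (unique so far: 3)
  Token 4: 'river' -> NEW (unique so far: 4)
  Token 5: 'fox' -> NEW (unique so far: 5)
  Token 6: 'that' -> NEW (unique so far: 6)
  Token 7: 'always' -> NEW (unique so far: 7)
Unique types: ('always', 'before', 'fox', 'quickly', 'river', 'that', 'tree')
Vocabulary size: 7

7


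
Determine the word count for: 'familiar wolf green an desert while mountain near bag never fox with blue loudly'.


Counting words by splitting on spaces:
  Word 1: 'familiar'
  Word 2: 'wolf'
  Word 3: 'green'
  Word 4: 'an'
  Word 5: 'desert'
  Word 6: 'while'
  Word 7: 'mountain'
  Word 8: 'near'
  Word 9: 'bag'
  Word 10: 'never'
  Word 11: 'fox'
  Word 12: 'with'
  Word 13: 'blue'
  Word 14: 'loudly'
Total words: 14

14


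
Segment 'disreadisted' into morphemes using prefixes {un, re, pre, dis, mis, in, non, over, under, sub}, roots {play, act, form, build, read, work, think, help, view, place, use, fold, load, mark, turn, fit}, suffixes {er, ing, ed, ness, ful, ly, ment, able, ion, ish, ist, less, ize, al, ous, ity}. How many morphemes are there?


Segmenting 'disreadisted' against the inventory:
  'dis' -> prefix (morpheme 1)
  'read' -> root (morpheme 2)
  'ist' -> suffix (morpheme 3)
  'ed' -> suffix (morpheme 4)
Total morphemes: 4

4


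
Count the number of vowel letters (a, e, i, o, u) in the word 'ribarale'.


Scanning each character of 'ribarale':
  Position 1: 'r' -> consonant (running count: 0)
  Position 2: 'i' -> vowel (running count: 1)
  Position 3: 'b' -> consonant (running count: 1)
  Position 4: 'a' -> vowel (running count: 2)
  Position 5: 'r' -> consonant (running count: 2)
  Position 6: 'a' -> vowel (running count: 3)
  Position 7: 'l' -> consonant (running count: 3)
  Position 8: 'e' -> vowel (running count: 4)
Total vowels: 4

4


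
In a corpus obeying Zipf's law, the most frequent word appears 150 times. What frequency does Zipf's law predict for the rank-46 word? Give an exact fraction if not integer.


Zipf's law: freq(rank) = f1 / rank
f1 = 150, rank = 46
freq = 150 / 46
GCD(150, 46) = 2
Simplified: 75/23

75/23


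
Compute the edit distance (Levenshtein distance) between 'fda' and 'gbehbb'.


Building DP table for s1='fda' (len 3) and s2='gbehbb' (len 6):
       g  b  e  h  b  b
    0  1  2  3  4  5  6
  f 1  1  2  3  4  5  6
  d 2  2  2  3  4  5  6
  a 3  3  3  3  4  5  6
Edit distance = dp[3][6] = 6

6


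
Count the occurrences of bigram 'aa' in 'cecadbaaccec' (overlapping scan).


Scanning 'cecadbaaccec' for bigram 'aa':
  Position 0: 'ce' -> no
  Position 1: 'ec' -> no
  Position 2: 'ca' -> no
  Position 3: 'ad' -> no
  Position 4: 'db' -> no
  Position 5: 'ba' -> no
  Position 6: 'aa' -> MATCH
  Position 7: 'ac' -> no
  Position 8: 'cc' -> no
  Position 9: 'ce' -> no
  Position 10: 'ec' -> no
Total matches: 1

1


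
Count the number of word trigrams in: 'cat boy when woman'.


Word trigrams from [4] words:
  Trigram 1: (cat boy when)
  Trigram 2: (boy when woman)
Total word trigrams: 4 - 2 = 2

2


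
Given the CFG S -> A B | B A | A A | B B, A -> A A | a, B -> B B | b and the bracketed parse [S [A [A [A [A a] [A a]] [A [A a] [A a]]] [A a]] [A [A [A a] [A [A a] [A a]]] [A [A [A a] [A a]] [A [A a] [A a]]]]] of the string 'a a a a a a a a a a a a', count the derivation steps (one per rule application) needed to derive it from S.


Every bracketed nonterminal node [X ...] in the tree is produced by exactly one rule application.
Reading the tree off as a leftmost derivation:
  Step 1: S  =>  A A   (applied S -> A A)
  Step 2: A A  =>  A A A   (applied A -> A A)
  Step 3: A A A  =>  A A A A   (applied A -> A A)
  Step 4: A A A A  =>  A A A A A   (applied A -> A A)
  Step 5: A A A A A  =>  a A A A A   (applied A -> a)
  Step 6: a A A A A  =>  a a A A A   (applied A -> a)
  Step 7: a a A A A  =>  a a A A A A   (applied A -> A A)
  Step 8: a a A A A A  =>  a a a A A A   (applied A -> a)
  Step 9: a a a A A A  =>  a a a a A A   (applied A -> a)
  Step 10: a a a a A A  =>  a a a a a A   (applied A -> a)
  Step 11: a a a a a A  =>  a a a a a A A   (applied A -> A A)
  Step 12: a a a a a A A  =>  a a a a a A A A   (applied A -> A A)
  Step 13: a a a a a A A A  =>  a a a a a a A A   (applied A -> a)
  Step 14: a a a a a a A A  =>  a a a a a a A A A   (applied A -> A A)
  Step 15: a a a a a a A A A  =>  a a a a a a a A A   (applied A -> a)
  Step 16: a a a a a a a A A  =>  a a a a a a a a A   (applied A -> a)
  Step 17: a a a a a a a a A  =>  a a a a a a a a A A   (applied A -> A A)
  Step 18: a a a a a a a a A A  =>  a a a a a a a a A A A   (applied A -> A A)
  Step 19: a a a a a a a a A A A  =>  a a a a a a a a a A A   (applied A -> a)
  Step 20: a a a a a a a a a A A  =>  a a a a a a a a a a A   (applied A -> a)
  Step 21: a a a a a a a a a a A  =>  a a a a a a a a a a A A   (applied A -> A A)
  Step 22: a a a a a a a a a a A A  =>  a a a a a a a a a a a A   (applied A -> a)
  Step 23: a a a a a a a a a a a A  =>  a a a a a a a a a a a a   (applied A -> a)
Final yield: a a a a a a a a a a a a
Total rewrite steps: 23

23


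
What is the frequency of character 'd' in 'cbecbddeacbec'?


Scanning 'cbecbddeacbec' for 'd':
  Position 5: 'd' -> MATCH (count: 1)
  Position 6: 'd' -> MATCH (count: 2)
Total occurrences of 'd': 2

2


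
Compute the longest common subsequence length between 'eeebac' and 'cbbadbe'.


DP table for LCS of 'eeebac' and 'cbbadbe':
       c  b  b  a  d  b  e
    0  0  0  0  0  0  0  0
  e 0  0  0  0  0  0  0  1
  e 0  0  0  0  0  0  0  1
  e 0  0  0  0  0  0  0  1
  b 0  0  1  1  1  1  1  1
  a 0  0  1  1  2  2  2  2
  c 0  1  1  1  2  2  2  2
LCS: 'ba'
LCS length = 2

2


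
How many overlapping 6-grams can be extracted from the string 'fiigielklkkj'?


String 'fiigielklkkj' has length L = 12.
Number of overlapping n-grams = L - n + 1
Substituting: 12 - 6 + 1 = 7

7


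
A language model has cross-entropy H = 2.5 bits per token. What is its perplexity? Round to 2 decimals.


Perplexity formula: PP = 2^H
H = 2.5
PP = 2^2.5
Decompose: 2^2.5 = 2^2 * 2^0.5 = 2^2 * sqrt(2)
2^2 = 4, sqrt(2) ~ 1.4142136
PP ~ 4 * 1.4142136 = 5.6568544
Rounded to 2 decimals: 5.66

5.66


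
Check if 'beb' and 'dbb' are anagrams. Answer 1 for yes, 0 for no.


Sort characters of 'beb': 'bbe'
Sort characters of 'dbb': 'bbd'
Sorted forms differ -> they are NOT anagrams
Result: 0

0


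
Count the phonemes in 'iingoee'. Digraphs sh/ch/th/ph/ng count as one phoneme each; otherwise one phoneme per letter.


Parsing 'iingoee' greedily, digraphs first:
  'i' -> vowel phoneme (phonemes so far: 1)
  'i' -> vowel phoneme (phonemes so far: 2)
  'ng' -> digraph (1 consonant phoneme) (phonemes so far: 3)
  'o' -> vowel phoneme (phonemes so far: 4)
  'e' -> vowel phoneme (phonemes so far: 5)
  'e' -> vowel phoneme (phonemes so far: 6)
Total phonemes: 6

6


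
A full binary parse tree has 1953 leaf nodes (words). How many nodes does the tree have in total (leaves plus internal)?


Leaf nodes (terminals): 1953
Internal nodes = n - 1 = 1953 - 1 = 1952
Total = leaves + internal = 1953 + 1952 = 3905

3905


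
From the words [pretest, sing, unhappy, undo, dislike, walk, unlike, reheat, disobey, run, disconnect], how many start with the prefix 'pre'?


Checking each word for prefix 'pre':
  'pretest' -> YES, starts with 'pre' (count: 1)
  'sing' -> no (count: 1)
  'unhappy' -> no (count: 1)
  'undo' -> no (count: 1)
  'dislike' -> no (count: 1)
  'walk' -> no (count: 1)
  'unlike' -> no (count: 1)
  'reheat' -> no (count: 1)
  'disobey' -> no (count: 1)
  'run' -> no (count: 1)
  'disconnect' -> no (count: 1)
Total with prefix 'pre': 1

1


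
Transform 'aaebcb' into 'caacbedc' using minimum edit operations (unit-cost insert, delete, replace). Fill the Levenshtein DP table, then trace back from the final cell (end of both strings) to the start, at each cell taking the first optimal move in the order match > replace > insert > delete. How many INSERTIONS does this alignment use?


Edit distance = 5. Backtracking from cell (6, 8) with preference match > replace > insert > delete,
then listing the resulting alignment 'aaebcb' -> 'caacbedc' left to right:
  Step 1: insert 'c' [insertion #1]
  Step 2: keep 'a'
  Step 3: keep 'a'
  Step 4: replace e->c
  Step 5: keep 'b'
  Step 6: insert 'e' [insertion #2]
  Step 7: replace c->d
  Step 8: replace b->c
Total insertions: 2

2


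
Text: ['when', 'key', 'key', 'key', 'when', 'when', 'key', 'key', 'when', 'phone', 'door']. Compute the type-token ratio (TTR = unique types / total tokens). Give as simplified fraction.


Tokens: 11
Unique types: ('door', 'key', 'phone', 'when') = 4
TTR = 4/11
Already in lowest terms.

4/11


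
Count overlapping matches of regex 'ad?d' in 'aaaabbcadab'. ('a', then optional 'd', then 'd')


Pattern: ad?d means 'a', then optional 'd', then 'd'.
Scanning 'aaaabbcadab' position-by-position:
  Pos 0: window 'aaa' -> no
  Pos 1: window 'aaa' -> no
  Pos 2: window 'aab' -> no
  Pos 3: window 'abb' -> no
  Pos 4: window 'bbc' -> no
  Pos 5: window 'bca' -> no
  Pos 6: window 'cad' -> no
  Pos 7: window 'ada' -> MATCH
  Pos 8: window 'dab' -> no
  Pos 9: window 'ab' -> no
  Pos 10: window 'b' -> no
Total matches: 1

1


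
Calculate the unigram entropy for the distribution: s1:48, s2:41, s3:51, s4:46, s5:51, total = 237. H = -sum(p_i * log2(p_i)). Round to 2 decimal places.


Computing entropy H = -sum(p_i * log2(p_i)):
  s1: p = 48/237 = 0.2025, -p*log2(p) = 0.4666
  s2: p = 41/237 = 0.1730, -p*log2(p) = 0.4379
  s3: p = 51/237 = 0.2152, -p*log2(p) = 0.4769
  s4: p = 46/237 = 0.1941, -p*log2(p) = 0.4591
  s5: p = 51/237 = 0.2152, -p*log2(p) = 0.4769
H = sum of terms = 2.3174
Rounded to 2 decimals: 2.32

2.32


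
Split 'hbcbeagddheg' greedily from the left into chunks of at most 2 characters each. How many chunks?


'hbcbeagddheg' has 12 characters.
Chunking with max size 2:
  Chunk 1: 'hb' (positions 0-1)
  Chunk 2: 'cb' (positions 2-3)
  Chunk 3: 'ea' (positions 4-5)
  Chunk 4: 'gd' (positions 6-7)
  Chunk 5: 'dh' (positions 8-9)
  Chunk 6: 'eg' (positions 10-11)
Total chunks: ceil(12 / 2) = 6

6


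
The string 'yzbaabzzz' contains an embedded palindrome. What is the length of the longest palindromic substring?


Scanning 'yzbaabzzz' for palindromic substrings.
Substring at positions 1-6: 'zbaabz'.
Check: reverse('zbaabz') = 'zbaabz' -> palindrome confirmed.
Neighbouring characters ('y' / 'z') break symmetry, so it cannot extend further.
No longer palindromic substring exists; longest length = 6

6


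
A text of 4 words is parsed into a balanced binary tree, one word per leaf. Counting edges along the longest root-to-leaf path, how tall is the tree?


In a balanced binary tree with n leaves the deepest leaf is ceil(log2(n)) edges below the root.
log2(4) = 2.0000
ceil(2.0000) = 2
height (edges) = 2

2


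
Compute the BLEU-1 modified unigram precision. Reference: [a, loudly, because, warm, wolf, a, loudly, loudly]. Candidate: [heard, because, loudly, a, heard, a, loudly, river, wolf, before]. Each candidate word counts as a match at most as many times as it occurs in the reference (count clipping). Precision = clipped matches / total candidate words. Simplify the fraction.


Reference word counts: {'a': 2, 'because': 1, 'loudly': 3, 'warm': 1, 'wolf': 1}
Checking each candidate word (with clipping):
  'heard' -> not in reference -> no match (matches: 0)
  'because' -> in reference (ref count 1, used 1/1) -> match (matches: 1)
  'loudly' -> in reference (ref count 3, used 1/3) -> match (matches: 2)
  'a' -> in reference (ref count 2, used 1/2) -> match (matches: 3)
  'heard' -> not in reference -> no match (matches: 3)
  'a' -> in reference (ref count 2, used 2/2) -> match (matches: 4)
  'loudly' -> in reference (ref count 3, used 2/3) -> match (matches: 5)
  'river' -> not in reference -> no match (matches: 5)
  'wolf' -> in reference (ref count 1, used 1/1) -> match (matches: 6)
  'before' -> not in reference -> no match (matches: 6)
Clipped matches: 6, Candidate length: 10
Precision = 6/10 = 3/5

3/5


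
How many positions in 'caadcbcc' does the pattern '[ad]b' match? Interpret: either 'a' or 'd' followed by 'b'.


Pattern: [ad]b means either 'a' or 'd' followed by 'b'.
Scanning 'caadcbcc' position-by-position:
  Pos 0: window 'ca' -> no
  Pos 1: window 'aa' -> no
  Pos 2: window 'ad' -> no
  Pos 3: window 'dc' -> no
  Pos 4: window 'cb' -> no
  Pos 5: window 'bc' -> no
  Pos 6: window 'cc' -> no
  Pos 7: window 'c' -> no
Total matches: 0

0


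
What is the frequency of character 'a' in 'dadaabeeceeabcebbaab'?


Scanning 'dadaabeeceeabcebbaab' for 'a':
  Position 1: 'a' -> MATCH (count: 1)
  Position 3: 'a' -> MATCH (count: 2)
  Position 4: 'a' -> MATCH (count: 3)
  Position 11: 'a' -> MATCH (count: 4)
  Position 17: 'a' -> MATCH (count: 5)
  Position 18: 'a' -> MATCH (count: 6)
Total occurrences of 'a': 6

6


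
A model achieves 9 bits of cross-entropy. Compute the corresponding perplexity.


Perplexity formula: PP = 2^H
H = 9
PP = 2^9
PP = 2^9 = 512

512


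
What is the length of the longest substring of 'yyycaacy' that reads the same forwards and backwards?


Scanning 'yyycaacy' for palindromic substrings.
Substring at positions 2-7: 'ycaacy'.
Check: reverse('ycaacy') = 'ycaacy' -> palindrome confirmed.
Neighbouring characters ('y' / '-') break symmetry, so it cannot extend further.
No longer palindromic substring exists; longest length = 6

6


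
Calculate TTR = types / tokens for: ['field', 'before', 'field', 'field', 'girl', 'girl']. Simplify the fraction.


Tokens: 6
Unique types: ('before', 'field', 'girl') = 3
TTR = 3/6
Simplify: divide both by 3 -> 1/2
TTR = 1/2

1/2


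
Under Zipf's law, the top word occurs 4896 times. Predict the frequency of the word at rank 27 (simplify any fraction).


Zipf's law: freq(rank) = f1 / rank
f1 = 4896, rank = 27
freq = 4896 / 27
GCD(4896, 27) = 9
Simplified: 544/3

544/3


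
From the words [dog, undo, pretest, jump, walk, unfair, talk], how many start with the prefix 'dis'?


Checking each word for prefix 'dis':
  'dog' -> no (count: 0)
  'undo' -> no (count: 0)
  'pretest' -> no (count: 0)
  'jump' -> no (count: 0)
  'walk' -> no (count: 0)
  'unfair' -> no (count: 0)
  'talk' -> no (count: 0)
Total with prefix 'dis': 0

0


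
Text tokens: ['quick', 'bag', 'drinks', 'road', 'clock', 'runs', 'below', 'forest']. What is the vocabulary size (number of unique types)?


Listing all tokens and tracking unique types:
  Token 1: 'quick' -> NEW (unique so far: 1)
  Token 2: 'bag' -> NEW (unique so far: 2)
  Token 3: 'drinks' -> NEW (unique so far: 3)
  Token 4: 'road' -> NEW (unique so far: 4)
  Token 5: 'clock' -> NEW (unique so far: 5)
  Token 6: 'runs' -> NEW (unique so far: 6)
  Token 7: 'below' -> NEW (unique so far: 7)
  Token 8: 'forest' -> NEW (unique so far: 8)
Unique types: ('bag', 'below', 'clock', 'drinks', 'forest', 'quick', 'road', 'runs')
Vocabulary size: 8

8


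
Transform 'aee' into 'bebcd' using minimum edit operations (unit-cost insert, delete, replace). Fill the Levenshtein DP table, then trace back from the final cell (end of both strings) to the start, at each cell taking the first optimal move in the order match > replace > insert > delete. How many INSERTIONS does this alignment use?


Edit distance = 4. Backtracking from cell (3, 5) with preference match > replace > insert > delete,
then listing the resulting alignment 'aee' -> 'bebcd' left to right:
  Step 1: replace a->b
  Step 2: keep 'e'
  Step 3: insert 'b' [insertion #1]
  Step 4: insert 'c' [insertion #2]
  Step 5: replace e->d
Total insertions: 2

2


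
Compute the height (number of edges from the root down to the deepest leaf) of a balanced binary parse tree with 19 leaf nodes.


In a balanced binary tree with n leaves the deepest leaf is ceil(log2(n)) edges below the root.
log2(19) = 4.2479
ceil(4.2479) = 5
height (edges) = 5

5


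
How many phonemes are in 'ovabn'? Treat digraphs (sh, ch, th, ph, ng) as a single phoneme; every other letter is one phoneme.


Parsing 'ovabn' greedily, digraphs first:
  'o' -> vowel phoneme (phonemes so far: 1)
  'v' -> consonant phoneme (phonemes so far: 2)
  'a' -> vowel phoneme (phonemes so far: 3)
  'b' -> consonant phoneme (phonemes so far: 4)
  'n' -> consonant phoneme (phonemes so far: 5)
Total phonemes: 5

5


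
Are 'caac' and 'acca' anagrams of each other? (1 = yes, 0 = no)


Sort characters of 'caac': 'aacc'
Sort characters of 'acca': 'aacc'
Sorted forms match -> they ARE anagrams
Result: 1

1


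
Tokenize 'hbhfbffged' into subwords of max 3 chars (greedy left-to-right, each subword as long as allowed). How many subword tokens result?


'hbhfbffged' has 10 characters.
Chunking with max size 3:
  Chunk 1: 'hbh' (positions 0-2)
  Chunk 2: 'fbf' (positions 3-5)
  Chunk 3: 'fge' (positions 6-8)
  Chunk 4: 'd' (positions 9-9)
Total chunks: ceil(10 / 3) = 4

4


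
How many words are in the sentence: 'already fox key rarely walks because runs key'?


Counting words by splitting on spaces:
  Word 1: 'already'
  Word 2: 'fox'
  Word 3: 'key'
  Word 4: 'rarely'
  Word 5: 'walks'
  Word 6: 'because'
  Word 7: 'runs'
  Word 8: 'key'
Total words: 8

8


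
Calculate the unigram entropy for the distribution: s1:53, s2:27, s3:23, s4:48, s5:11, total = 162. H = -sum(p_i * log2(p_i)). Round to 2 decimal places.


Computing entropy H = -sum(p_i * log2(p_i)):
  s1: p = 53/162 = 0.3272, -p*log2(p) = 0.5274
  s2: p = 27/162 = 0.1667, -p*log2(p) = 0.4308
  s3: p = 23/162 = 0.1420, -p*log2(p) = 0.3998
  s4: p = 48/162 = 0.2963, -p*log2(p) = 0.5200
  s5: p = 11/162 = 0.0679, -p*log2(p) = 0.2635
H = sum of terms = 2.1415
Rounded to 2 decimals: 2.14

2.14


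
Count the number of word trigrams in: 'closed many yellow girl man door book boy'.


Word trigrams from [8] words:
  Trigram 1: (closed many yellow)
  Trigram 2: (many yellow girl)
  Trigram 3: (yellow girl man)
  Trigram 4: (girl man door)
  Trigram 5: (man door book)
  Trigram 6: (door book boy)
Total word trigrams: 8 - 2 = 6

6


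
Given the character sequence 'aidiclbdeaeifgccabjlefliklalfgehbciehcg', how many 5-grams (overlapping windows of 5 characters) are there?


String 'aidiclbdeaeifgccabjlefliklalfgehbciehcg' has length L = 39.
Number of overlapping n-grams = L - n + 1
Substituting: 39 - 5 + 1 = 35

35


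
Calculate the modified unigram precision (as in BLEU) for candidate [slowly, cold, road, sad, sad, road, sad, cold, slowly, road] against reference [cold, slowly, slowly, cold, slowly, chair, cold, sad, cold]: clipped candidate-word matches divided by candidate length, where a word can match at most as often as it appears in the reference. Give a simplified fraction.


Reference word counts: {'chair': 1, 'cold': 4, 'sad': 1, 'slowly': 3}
Checking each candidate word (with clipping):
  'slowly' -> in reference (ref count 3, used 1/3) -> match (matches: 1)
  'cold' -> in reference (ref count 4, used 1/4) -> match (matches: 2)
  'road' -> not in reference -> no match (matches: 2)
  'sad' -> in reference (ref count 1, used 1/1) -> match (matches: 3)
  'sad' -> ref count 1 already used up (1/1) -> clipped, no match (matches: 3)
  'road' -> not in reference -> no match (matches: 3)
  'sad' -> ref count 1 already used up (1/1) -> clipped, no match (matches: 3)
  'cold' -> in reference (ref count 4, used 2/4) -> match (matches: 4)
  'slowly' -> in reference (ref count 3, used 2/3) -> match (matches: 5)
  'road' -> not in reference -> no match (matches: 5)
Clipped matches: 5, Candidate length: 10
Precision = 5/10 = 1/2

1/2


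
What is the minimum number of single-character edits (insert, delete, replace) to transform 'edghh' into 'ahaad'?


Building DP table for s1='edghh' (len 5) and s2='ahaad' (len 5):
       a  h  a  a  d
    0  1  2  3  4  5
  e 1  1  2  3  4  5
  d 2  2  2  3  4  4
  g 3  3  3  3  4  5
  h 4  4  3  4  4  5
  h 5  5  4  4  5  5
Edit distance = dp[5][5] = 5

5


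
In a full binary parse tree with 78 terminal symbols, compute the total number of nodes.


Leaf nodes (terminals): 78
Internal nodes = n - 1 = 78 - 1 = 77
Total = leaves + internal = 78 + 77 = 155

155


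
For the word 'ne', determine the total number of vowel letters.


Scanning each character of 'ne':
  Position 1: 'n' -> consonant (running count: 0)
  Position 2: 'e' -> vowel (running count: 1)
Total vowels: 1

1


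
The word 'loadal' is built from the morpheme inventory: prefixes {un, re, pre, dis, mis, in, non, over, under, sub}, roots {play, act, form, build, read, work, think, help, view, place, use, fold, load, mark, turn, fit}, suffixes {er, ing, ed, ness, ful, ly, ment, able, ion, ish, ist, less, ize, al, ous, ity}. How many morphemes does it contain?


Segmenting 'loadal' against the inventory:
  'load' -> root (morpheme 1)
  'al' -> suffix (morpheme 2)
Total morphemes: 2

2


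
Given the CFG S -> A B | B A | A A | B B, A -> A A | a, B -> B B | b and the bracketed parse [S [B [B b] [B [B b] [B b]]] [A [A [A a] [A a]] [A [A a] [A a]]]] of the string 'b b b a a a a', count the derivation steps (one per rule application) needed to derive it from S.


Every bracketed nonterminal node [X ...] in the tree is produced by exactly one rule application.
Reading the tree off as a leftmost derivation:
  Step 1: S  =>  B A   (applied S -> B A)
  Step 2: B A  =>  B B A   (applied B -> B B)
  Step 3: B B A  =>  b B A   (applied B -> b)
  Step 4: b B A  =>  b B B A   (applied B -> B B)
  Step 5: b B B A  =>  b b B A   (applied B -> b)
  Step 6: b b B A  =>  b b b A   (applied B -> b)
  Step 7: b b b A  =>  b b b A A   (applied A -> A A)
  Step 8: b b b A A  =>  b b b A A A   (applied A -> A A)
  Step 9: b b b A A A  =>  b b b a A A   (applied A -> a)
  Step 10: b b b a A A  =>  b b b a a A   (applied A -> a)
  Step 11: b b b a a A  =>  b b b a a A A   (applied A -> A A)
  Step 12: b b b a a A A  =>  b b b a a a A   (applied A -> a)
  Step 13: b b b a a a A  =>  b b b a a a a   (applied A -> a)
Final yield: b b b a a a a
Total rewrite steps: 13

13


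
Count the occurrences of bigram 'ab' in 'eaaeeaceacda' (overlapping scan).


Scanning 'eaaeeaceacda' for bigram 'ab':
  Position 0: 'ea' -> no
  Position 1: 'aa' -> no
  Position 2: 'ae' -> no
  Position 3: 'ee' -> no
  Position 4: 'ea' -> no
  Position 5: 'ac' -> no
  Position 6: 'ce' -> no
  Position 7: 'ea' -> no
  Position 8: 'ac' -> no
  Position 9: 'cd' -> no
  Position 10: 'da' -> no
Total matches: 0

0


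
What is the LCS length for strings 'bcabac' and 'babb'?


DP table for LCS of 'bcabac' and 'babb':
       b  a  b  b
    0  0  0  0  0
  b 0  1  1  1  1
  c 0  1  1  1  1
  a 0  1  2  2  2
  b 0  1  2  3  3
  a 0  1  2  3  3
  c 0  1  2  3  3
LCS: 'bab'
LCS length = 3

3


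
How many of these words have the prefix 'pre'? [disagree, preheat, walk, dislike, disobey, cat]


Checking each word for prefix 'pre':
  'disagree' -> no (count: 0)
  'preheat' -> YES, starts with 'pre' (count: 1)
  'walk' -> no (count: 1)
  'dislike' -> no (count: 1)
  'disobey' -> no (count: 1)
  'cat' -> no (count: 1)
Total with prefix 'pre': 1

1


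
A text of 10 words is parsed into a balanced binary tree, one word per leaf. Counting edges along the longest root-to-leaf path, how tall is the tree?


In a balanced binary tree with n leaves the deepest leaf is ceil(log2(n)) edges below the root.
log2(10) = 3.3219
ceil(3.3219) = 4
height (edges) = 4

4


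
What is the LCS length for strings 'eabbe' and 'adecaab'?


DP table for LCS of 'eabbe' and 'adecaab':
       a  d  e  c  a  a  b
    0  0  0  0  0  0  0  0
  e 0  0  0  1  1  1  1  1
  a 0  1  1  1  1  2  2  2
  b 0  1  1  1  1  2  2  3
  b 0  1  1  1  1  2  2  3
  e 0  1  1  2  2  2  2  3
LCS: 'eab'
LCS length = 3

3


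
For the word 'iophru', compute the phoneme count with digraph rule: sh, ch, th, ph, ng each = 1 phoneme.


Parsing 'iophru' greedily, digraphs first:
  'i' -> vowel phoneme (phonemes so far: 1)
  'o' -> vowel phoneme (phonemes so far: 2)
  'ph' -> digraph (1 consonant phoneme) (phonemes so far: 3)
  'r' -> consonant phoneme (phonemes so far: 4)
  'u' -> vowel phoneme (phonemes so far: 5)
Total phonemes: 5

5


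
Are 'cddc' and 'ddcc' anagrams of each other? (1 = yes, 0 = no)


Sort characters of 'cddc': 'ccdd'
Sort characters of 'ddcc': 'ccdd'
Sorted forms match -> they ARE anagrams
Result: 1

1


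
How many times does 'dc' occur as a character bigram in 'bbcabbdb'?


Scanning 'bbcabbdb' for bigram 'dc':
  Position 0: 'bb' -> no
  Position 1: 'bc' -> no
  Position 2: 'ca' -> no
  Position 3: 'ab' -> no
  Position 4: 'bb' -> no
  Position 5: 'bd' -> no
  Position 6: 'db' -> no
Total matches: 0

0


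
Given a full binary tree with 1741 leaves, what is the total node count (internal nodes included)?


Leaf nodes (terminals): 1741
Internal nodes = n - 1 = 1741 - 1 = 1740
Total = leaves + internal = 1741 + 1740 = 3481

3481


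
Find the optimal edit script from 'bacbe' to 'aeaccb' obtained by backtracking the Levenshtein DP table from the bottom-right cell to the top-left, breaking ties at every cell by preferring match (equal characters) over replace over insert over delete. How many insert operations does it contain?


Edit distance = 4. Backtracking from cell (5, 6) with preference match > replace > insert > delete,
then listing the resulting alignment 'bacbe' -> 'aeaccb' left to right:
  Step 1: insert 'a' [insertion #1]
  Step 2: replace b->e
  Step 3: keep 'a'
  Step 4: keep 'c'
  Step 5: replace b->c
  Step 6: replace e->b
Total insertions: 1

1


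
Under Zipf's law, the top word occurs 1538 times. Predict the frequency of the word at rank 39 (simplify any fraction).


Zipf's law: freq(rank) = f1 / rank
f1 = 1538, rank = 39
freq = 1538 / 39
GCD(1538, 39) = 1
Simplified: 1538/39

1538/39


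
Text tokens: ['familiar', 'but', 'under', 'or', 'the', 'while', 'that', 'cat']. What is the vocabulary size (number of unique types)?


Listing all tokens and tracking unique types:
  Token 1: 'familiar' -> NEW (unique so far: 1)
  Token 2: 'but' -> NEW (unique so far: 2)
  Token 3: 'under' -> NEW (unique so far: 3)
  Token 4: 'or' -> NEW (unique so far: 4)
  Token 5: 'the' -> NEW (unique so far: 5)
  Token 6: 'while' -> NEW (unique so far: 6)
  Token 7: 'that' -> NEW (unique so far: 7)
  Token 8: 'cat' -> NEW (unique so far: 8)
Unique types: ('but', 'cat', 'familiar', 'or', 'that', 'the', 'under', 'while')
Vocabulary size: 8

8


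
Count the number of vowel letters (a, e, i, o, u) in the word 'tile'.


Scanning each character of 'tile':
  Position 1: 't' -> consonant (running count: 0)
  Position 2: 'i' -> vowel (running count: 1)
  Position 3: 'l' -> consonant (running count: 1)
  Position 4: 'e' -> vowel (running count: 2)
Total vowels: 2

2


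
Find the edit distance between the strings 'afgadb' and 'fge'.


Building DP table for s1='afgadb' (len 6) and s2='fge' (len 3):
       f  g  e
    0  1  2  3
  a 1  1  2  3
  f 2  1  2  3
  g 3  2  1  2
  a 4  3  2  2
  d 5  4  3  3
  b 6  5  4  4
Edit distance = dp[6][3] = 4

4


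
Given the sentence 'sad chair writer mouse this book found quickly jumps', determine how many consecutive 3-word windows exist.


Word trigrams from [9] words:
  Trigram 1: (sad chair writer)
  Trigram 2: (chair writer mouse)
  Trigram 3: (writer mouse this)
  Trigram 4: (mouse this book)
  Trigram 5: (this book found)
  Trigram 6: (book found quickly)
  Trigram 7: (found quickly jumps)
Total word trigrams: 9 - 2 = 7

7


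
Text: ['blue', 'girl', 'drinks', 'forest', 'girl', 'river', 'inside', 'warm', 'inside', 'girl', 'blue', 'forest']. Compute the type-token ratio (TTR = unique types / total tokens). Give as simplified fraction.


Tokens: 12
Unique types: ('blue', 'drinks', 'forest', 'girl', 'inside', 'river', 'warm') = 7
TTR = 7/12
Already in lowest terms.

7/12


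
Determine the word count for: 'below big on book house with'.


Counting words by splitting on spaces:
  Word 1: 'below'
  Word 2: 'big'
  Word 3: 'on'
  Word 4: 'book'
  Word 5: 'house'
  Word 6: 'with'
Total words: 6

6


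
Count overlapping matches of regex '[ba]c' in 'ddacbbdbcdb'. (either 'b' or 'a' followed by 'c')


Pattern: [ba]c means either 'b' or 'a' followed by 'c'.
Scanning 'ddacbbdbcdb' position-by-position:
  Pos 0: window 'dd' -> no
  Pos 1: window 'da' -> no
  Pos 2: window 'ac' -> MATCH
  Pos 3: window 'cb' -> no
  Pos 4: window 'bb' -> no
  Pos 5: window 'bd' -> no
  Pos 6: window 'db' -> no
  Pos 7: window 'bc' -> MATCH
  Pos 8: window 'cd' -> no
  Pos 9: window 'db' -> no
  Pos 10: window 'b' -> no
Total matches: 2

2


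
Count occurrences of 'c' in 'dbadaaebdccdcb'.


Scanning 'dbadaaebdccdcb' for 'c':
  Position 9: 'c' -> MATCH (count: 1)
  Position 10: 'c' -> MATCH (count: 2)
  Position 12: 'c' -> MATCH (count: 3)
Total occurrences of 'c': 3

3


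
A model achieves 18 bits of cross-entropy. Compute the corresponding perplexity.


Perplexity formula: PP = 2^H
H = 18
PP = 2^18
PP = 2^18 = 262144

262144


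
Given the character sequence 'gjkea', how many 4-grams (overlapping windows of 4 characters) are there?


String 'gjkea' has length L = 5.
Number of overlapping n-grams = L - n + 1
Substituting: 5 - 4 + 1 = 2

2


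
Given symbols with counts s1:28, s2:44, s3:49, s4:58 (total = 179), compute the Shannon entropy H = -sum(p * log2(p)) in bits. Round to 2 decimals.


Computing entropy H = -sum(p_i * log2(p_i)):
  s1: p = 28/179 = 0.1564, -p*log2(p) = 0.4187
  s2: p = 44/179 = 0.2458, -p*log2(p) = 0.4976
  s3: p = 49/179 = 0.2737, -p*log2(p) = 0.5117
  s4: p = 58/179 = 0.3240, -p*log2(p) = 0.5268
H = sum of terms = 1.9548
Rounded to 2 decimals: 1.95

1.95


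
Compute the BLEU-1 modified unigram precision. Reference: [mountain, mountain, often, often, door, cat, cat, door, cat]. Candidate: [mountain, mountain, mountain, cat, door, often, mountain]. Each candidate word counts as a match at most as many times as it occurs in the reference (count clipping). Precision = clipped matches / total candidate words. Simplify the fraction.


Reference word counts: {'cat': 3, 'door': 2, 'mountain': 2, 'often': 2}
Checking each candidate word (with clipping):
  'mountain' -> in reference (ref count 2, used 1/2) -> match (matches: 1)
  'mountain' -> in reference (ref count 2, used 2/2) -> match (matches: 2)
  'mountain' -> ref count 2 already used up (2/2) -> clipped, no match (matches: 2)
  'cat' -> in reference (ref count 3, used 1/3) -> match (matches: 3)
  'door' -> in reference (ref count 2, used 1/2) -> match (matches: 4)
  'often' -> in reference (ref count 2, used 1/2) -> match (matches: 5)
  'mountain' -> ref count 2 already used up (2/2) -> clipped, no match (matches: 5)
Clipped matches: 5, Candidate length: 7
Precision = 5/7

5/7


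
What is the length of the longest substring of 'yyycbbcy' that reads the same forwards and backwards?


Scanning 'yyycbbcy' for palindromic substrings.
Substring at positions 2-7: 'ycbbcy'.
Check: reverse('ycbbcy') = 'ycbbcy' -> palindrome confirmed.
Neighbouring characters ('y' / '-') break symmetry, so it cannot extend further.
No longer palindromic substring exists; longest length = 6

6


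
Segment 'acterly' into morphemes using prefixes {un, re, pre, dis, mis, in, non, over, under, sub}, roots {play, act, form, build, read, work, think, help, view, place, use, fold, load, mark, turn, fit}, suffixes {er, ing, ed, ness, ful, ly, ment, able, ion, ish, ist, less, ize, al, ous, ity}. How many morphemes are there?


Segmenting 'acterly' against the inventory:
  'act' -> root (morpheme 1)
  'er' -> suffix (morpheme 2)
  'ly' -> suffix (morpheme 3)
Total morphemes: 3

3
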